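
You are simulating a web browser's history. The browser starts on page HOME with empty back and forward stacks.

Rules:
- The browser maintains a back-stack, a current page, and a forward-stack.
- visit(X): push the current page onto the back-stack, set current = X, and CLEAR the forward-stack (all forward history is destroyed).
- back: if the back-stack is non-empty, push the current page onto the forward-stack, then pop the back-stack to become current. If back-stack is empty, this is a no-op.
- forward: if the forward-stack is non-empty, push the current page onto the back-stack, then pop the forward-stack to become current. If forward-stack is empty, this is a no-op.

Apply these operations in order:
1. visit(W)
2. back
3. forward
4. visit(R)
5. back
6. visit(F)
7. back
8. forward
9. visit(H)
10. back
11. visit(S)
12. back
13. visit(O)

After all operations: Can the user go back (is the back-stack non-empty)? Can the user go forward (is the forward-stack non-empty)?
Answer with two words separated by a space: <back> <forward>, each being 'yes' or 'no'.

After 1 (visit(W)): cur=W back=1 fwd=0
After 2 (back): cur=HOME back=0 fwd=1
After 3 (forward): cur=W back=1 fwd=0
After 4 (visit(R)): cur=R back=2 fwd=0
After 5 (back): cur=W back=1 fwd=1
After 6 (visit(F)): cur=F back=2 fwd=0
After 7 (back): cur=W back=1 fwd=1
After 8 (forward): cur=F back=2 fwd=0
After 9 (visit(H)): cur=H back=3 fwd=0
After 10 (back): cur=F back=2 fwd=1
After 11 (visit(S)): cur=S back=3 fwd=0
After 12 (back): cur=F back=2 fwd=1
After 13 (visit(O)): cur=O back=3 fwd=0

Answer: yes no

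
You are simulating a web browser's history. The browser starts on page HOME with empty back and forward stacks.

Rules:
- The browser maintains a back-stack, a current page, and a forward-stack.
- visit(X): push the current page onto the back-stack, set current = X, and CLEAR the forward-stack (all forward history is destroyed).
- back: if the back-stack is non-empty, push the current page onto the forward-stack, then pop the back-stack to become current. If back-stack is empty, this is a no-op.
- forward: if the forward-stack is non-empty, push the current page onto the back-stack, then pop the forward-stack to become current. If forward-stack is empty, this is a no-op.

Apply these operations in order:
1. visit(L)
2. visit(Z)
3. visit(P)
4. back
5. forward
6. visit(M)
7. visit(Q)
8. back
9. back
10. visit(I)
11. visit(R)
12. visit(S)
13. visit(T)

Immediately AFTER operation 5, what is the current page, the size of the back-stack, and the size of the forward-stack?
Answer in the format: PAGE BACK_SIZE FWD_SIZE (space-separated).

After 1 (visit(L)): cur=L back=1 fwd=0
After 2 (visit(Z)): cur=Z back=2 fwd=0
After 3 (visit(P)): cur=P back=3 fwd=0
After 4 (back): cur=Z back=2 fwd=1
After 5 (forward): cur=P back=3 fwd=0

P 3 0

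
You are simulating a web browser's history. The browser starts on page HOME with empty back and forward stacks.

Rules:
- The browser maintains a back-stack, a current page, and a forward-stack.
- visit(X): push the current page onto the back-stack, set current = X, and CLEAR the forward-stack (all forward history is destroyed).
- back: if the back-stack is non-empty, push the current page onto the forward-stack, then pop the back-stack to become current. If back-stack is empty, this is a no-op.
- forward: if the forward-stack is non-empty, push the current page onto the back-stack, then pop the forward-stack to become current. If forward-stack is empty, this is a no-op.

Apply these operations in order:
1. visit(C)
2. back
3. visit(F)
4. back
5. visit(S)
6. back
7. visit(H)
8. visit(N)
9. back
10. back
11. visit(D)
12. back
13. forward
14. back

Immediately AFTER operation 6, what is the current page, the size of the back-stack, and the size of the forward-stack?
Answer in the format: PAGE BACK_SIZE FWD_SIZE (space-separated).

After 1 (visit(C)): cur=C back=1 fwd=0
After 2 (back): cur=HOME back=0 fwd=1
After 3 (visit(F)): cur=F back=1 fwd=0
After 4 (back): cur=HOME back=0 fwd=1
After 5 (visit(S)): cur=S back=1 fwd=0
After 6 (back): cur=HOME back=0 fwd=1

HOME 0 1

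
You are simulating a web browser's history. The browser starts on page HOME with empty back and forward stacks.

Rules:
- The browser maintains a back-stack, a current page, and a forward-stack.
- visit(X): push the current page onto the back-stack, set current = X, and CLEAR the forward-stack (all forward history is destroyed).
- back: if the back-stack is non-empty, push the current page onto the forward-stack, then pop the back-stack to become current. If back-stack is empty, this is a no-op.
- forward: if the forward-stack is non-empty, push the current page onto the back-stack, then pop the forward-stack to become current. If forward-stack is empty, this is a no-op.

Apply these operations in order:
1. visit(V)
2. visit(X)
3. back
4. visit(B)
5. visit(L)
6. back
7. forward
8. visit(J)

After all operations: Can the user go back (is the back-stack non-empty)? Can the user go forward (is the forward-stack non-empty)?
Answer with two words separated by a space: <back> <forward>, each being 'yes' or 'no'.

Answer: yes no

Derivation:
After 1 (visit(V)): cur=V back=1 fwd=0
After 2 (visit(X)): cur=X back=2 fwd=0
After 3 (back): cur=V back=1 fwd=1
After 4 (visit(B)): cur=B back=2 fwd=0
After 5 (visit(L)): cur=L back=3 fwd=0
After 6 (back): cur=B back=2 fwd=1
After 7 (forward): cur=L back=3 fwd=0
After 8 (visit(J)): cur=J back=4 fwd=0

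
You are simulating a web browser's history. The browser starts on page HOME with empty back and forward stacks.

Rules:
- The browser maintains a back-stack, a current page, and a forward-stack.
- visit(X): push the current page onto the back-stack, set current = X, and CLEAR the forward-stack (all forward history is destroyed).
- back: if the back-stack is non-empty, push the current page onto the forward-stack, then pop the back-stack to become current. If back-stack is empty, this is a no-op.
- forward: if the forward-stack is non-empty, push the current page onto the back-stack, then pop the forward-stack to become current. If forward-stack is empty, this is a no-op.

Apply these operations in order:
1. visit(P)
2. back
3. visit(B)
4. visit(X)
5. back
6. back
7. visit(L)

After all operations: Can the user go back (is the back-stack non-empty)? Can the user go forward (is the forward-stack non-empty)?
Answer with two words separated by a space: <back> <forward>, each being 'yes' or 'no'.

Answer: yes no

Derivation:
After 1 (visit(P)): cur=P back=1 fwd=0
After 2 (back): cur=HOME back=0 fwd=1
After 3 (visit(B)): cur=B back=1 fwd=0
After 4 (visit(X)): cur=X back=2 fwd=0
After 5 (back): cur=B back=1 fwd=1
After 6 (back): cur=HOME back=0 fwd=2
After 7 (visit(L)): cur=L back=1 fwd=0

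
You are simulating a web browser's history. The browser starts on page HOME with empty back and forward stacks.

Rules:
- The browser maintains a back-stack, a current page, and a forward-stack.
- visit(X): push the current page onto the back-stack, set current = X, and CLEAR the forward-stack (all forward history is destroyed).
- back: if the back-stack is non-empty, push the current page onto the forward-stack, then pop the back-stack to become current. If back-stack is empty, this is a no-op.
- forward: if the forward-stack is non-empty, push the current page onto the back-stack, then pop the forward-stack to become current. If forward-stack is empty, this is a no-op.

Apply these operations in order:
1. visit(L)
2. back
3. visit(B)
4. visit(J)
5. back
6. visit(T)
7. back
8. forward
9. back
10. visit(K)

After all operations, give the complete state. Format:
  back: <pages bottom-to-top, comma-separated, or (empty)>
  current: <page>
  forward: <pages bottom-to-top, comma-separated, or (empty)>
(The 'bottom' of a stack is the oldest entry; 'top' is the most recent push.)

After 1 (visit(L)): cur=L back=1 fwd=0
After 2 (back): cur=HOME back=0 fwd=1
After 3 (visit(B)): cur=B back=1 fwd=0
After 4 (visit(J)): cur=J back=2 fwd=0
After 5 (back): cur=B back=1 fwd=1
After 6 (visit(T)): cur=T back=2 fwd=0
After 7 (back): cur=B back=1 fwd=1
After 8 (forward): cur=T back=2 fwd=0
After 9 (back): cur=B back=1 fwd=1
After 10 (visit(K)): cur=K back=2 fwd=0

Answer: back: HOME,B
current: K
forward: (empty)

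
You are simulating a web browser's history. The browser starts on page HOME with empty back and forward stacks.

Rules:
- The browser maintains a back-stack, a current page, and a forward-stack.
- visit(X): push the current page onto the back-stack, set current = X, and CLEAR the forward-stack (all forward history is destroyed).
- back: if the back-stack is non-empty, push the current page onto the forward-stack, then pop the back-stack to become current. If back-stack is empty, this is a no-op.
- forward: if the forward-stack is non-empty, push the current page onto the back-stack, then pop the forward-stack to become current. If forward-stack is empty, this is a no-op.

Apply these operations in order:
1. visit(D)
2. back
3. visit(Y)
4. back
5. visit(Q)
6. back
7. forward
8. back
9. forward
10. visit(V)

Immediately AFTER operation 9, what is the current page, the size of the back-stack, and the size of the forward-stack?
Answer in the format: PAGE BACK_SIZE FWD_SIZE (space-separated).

After 1 (visit(D)): cur=D back=1 fwd=0
After 2 (back): cur=HOME back=0 fwd=1
After 3 (visit(Y)): cur=Y back=1 fwd=0
After 4 (back): cur=HOME back=0 fwd=1
After 5 (visit(Q)): cur=Q back=1 fwd=0
After 6 (back): cur=HOME back=0 fwd=1
After 7 (forward): cur=Q back=1 fwd=0
After 8 (back): cur=HOME back=0 fwd=1
After 9 (forward): cur=Q back=1 fwd=0

Q 1 0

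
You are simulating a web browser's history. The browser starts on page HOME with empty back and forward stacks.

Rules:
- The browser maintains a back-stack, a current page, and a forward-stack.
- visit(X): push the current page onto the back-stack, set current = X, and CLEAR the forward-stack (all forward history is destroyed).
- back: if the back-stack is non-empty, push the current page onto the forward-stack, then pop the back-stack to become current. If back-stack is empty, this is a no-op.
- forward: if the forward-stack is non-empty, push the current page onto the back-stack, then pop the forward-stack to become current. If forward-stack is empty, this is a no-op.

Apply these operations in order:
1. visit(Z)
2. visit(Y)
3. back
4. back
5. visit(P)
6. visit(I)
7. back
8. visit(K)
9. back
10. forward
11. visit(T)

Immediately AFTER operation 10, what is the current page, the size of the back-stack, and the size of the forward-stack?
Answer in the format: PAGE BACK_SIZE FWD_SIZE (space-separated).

After 1 (visit(Z)): cur=Z back=1 fwd=0
After 2 (visit(Y)): cur=Y back=2 fwd=0
After 3 (back): cur=Z back=1 fwd=1
After 4 (back): cur=HOME back=0 fwd=2
After 5 (visit(P)): cur=P back=1 fwd=0
After 6 (visit(I)): cur=I back=2 fwd=0
After 7 (back): cur=P back=1 fwd=1
After 8 (visit(K)): cur=K back=2 fwd=0
After 9 (back): cur=P back=1 fwd=1
After 10 (forward): cur=K back=2 fwd=0

K 2 0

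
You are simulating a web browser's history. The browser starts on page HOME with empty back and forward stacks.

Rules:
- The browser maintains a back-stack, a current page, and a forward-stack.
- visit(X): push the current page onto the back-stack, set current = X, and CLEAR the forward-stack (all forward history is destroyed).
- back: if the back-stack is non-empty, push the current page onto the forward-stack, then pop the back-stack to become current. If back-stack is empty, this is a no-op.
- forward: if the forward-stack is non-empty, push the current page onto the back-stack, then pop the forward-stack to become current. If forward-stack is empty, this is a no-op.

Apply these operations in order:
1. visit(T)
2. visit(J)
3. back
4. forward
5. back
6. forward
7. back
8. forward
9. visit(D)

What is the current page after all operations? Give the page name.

Answer: D

Derivation:
After 1 (visit(T)): cur=T back=1 fwd=0
After 2 (visit(J)): cur=J back=2 fwd=0
After 3 (back): cur=T back=1 fwd=1
After 4 (forward): cur=J back=2 fwd=0
After 5 (back): cur=T back=1 fwd=1
After 6 (forward): cur=J back=2 fwd=0
After 7 (back): cur=T back=1 fwd=1
After 8 (forward): cur=J back=2 fwd=0
After 9 (visit(D)): cur=D back=3 fwd=0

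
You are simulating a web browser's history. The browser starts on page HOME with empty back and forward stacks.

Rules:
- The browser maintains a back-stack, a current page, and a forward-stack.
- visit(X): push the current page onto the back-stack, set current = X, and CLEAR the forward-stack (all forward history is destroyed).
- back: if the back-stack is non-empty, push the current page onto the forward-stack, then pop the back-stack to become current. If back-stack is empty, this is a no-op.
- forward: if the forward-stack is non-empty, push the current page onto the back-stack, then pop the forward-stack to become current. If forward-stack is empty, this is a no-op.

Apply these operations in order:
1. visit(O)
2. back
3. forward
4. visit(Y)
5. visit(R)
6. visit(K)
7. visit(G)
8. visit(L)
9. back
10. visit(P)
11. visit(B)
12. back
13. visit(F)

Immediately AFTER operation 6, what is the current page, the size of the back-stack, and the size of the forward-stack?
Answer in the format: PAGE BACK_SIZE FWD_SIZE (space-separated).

After 1 (visit(O)): cur=O back=1 fwd=0
After 2 (back): cur=HOME back=0 fwd=1
After 3 (forward): cur=O back=1 fwd=0
After 4 (visit(Y)): cur=Y back=2 fwd=0
After 5 (visit(R)): cur=R back=3 fwd=0
After 6 (visit(K)): cur=K back=4 fwd=0

K 4 0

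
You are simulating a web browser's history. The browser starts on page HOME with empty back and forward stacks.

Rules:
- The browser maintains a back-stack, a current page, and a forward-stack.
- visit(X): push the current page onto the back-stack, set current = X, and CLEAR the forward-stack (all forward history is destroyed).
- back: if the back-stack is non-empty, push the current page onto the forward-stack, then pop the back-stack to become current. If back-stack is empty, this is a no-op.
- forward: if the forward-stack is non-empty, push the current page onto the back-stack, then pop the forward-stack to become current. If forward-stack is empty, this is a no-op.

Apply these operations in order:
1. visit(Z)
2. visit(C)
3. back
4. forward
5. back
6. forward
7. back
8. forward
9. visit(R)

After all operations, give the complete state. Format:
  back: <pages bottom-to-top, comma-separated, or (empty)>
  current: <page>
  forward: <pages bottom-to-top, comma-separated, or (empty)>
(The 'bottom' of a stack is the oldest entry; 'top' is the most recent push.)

Answer: back: HOME,Z,C
current: R
forward: (empty)

Derivation:
After 1 (visit(Z)): cur=Z back=1 fwd=0
After 2 (visit(C)): cur=C back=2 fwd=0
After 3 (back): cur=Z back=1 fwd=1
After 4 (forward): cur=C back=2 fwd=0
After 5 (back): cur=Z back=1 fwd=1
After 6 (forward): cur=C back=2 fwd=0
After 7 (back): cur=Z back=1 fwd=1
After 8 (forward): cur=C back=2 fwd=0
After 9 (visit(R)): cur=R back=3 fwd=0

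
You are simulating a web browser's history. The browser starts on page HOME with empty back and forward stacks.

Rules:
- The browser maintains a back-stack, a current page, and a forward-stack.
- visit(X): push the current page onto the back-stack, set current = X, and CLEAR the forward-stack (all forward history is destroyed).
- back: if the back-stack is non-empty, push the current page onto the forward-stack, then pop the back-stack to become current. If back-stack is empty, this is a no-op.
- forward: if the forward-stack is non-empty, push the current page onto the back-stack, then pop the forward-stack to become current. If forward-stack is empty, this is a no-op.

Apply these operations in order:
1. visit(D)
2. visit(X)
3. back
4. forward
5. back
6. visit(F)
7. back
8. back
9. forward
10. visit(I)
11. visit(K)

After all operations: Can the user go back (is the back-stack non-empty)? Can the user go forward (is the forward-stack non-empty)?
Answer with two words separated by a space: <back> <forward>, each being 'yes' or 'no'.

Answer: yes no

Derivation:
After 1 (visit(D)): cur=D back=1 fwd=0
After 2 (visit(X)): cur=X back=2 fwd=0
After 3 (back): cur=D back=1 fwd=1
After 4 (forward): cur=X back=2 fwd=0
After 5 (back): cur=D back=1 fwd=1
After 6 (visit(F)): cur=F back=2 fwd=0
After 7 (back): cur=D back=1 fwd=1
After 8 (back): cur=HOME back=0 fwd=2
After 9 (forward): cur=D back=1 fwd=1
After 10 (visit(I)): cur=I back=2 fwd=0
After 11 (visit(K)): cur=K back=3 fwd=0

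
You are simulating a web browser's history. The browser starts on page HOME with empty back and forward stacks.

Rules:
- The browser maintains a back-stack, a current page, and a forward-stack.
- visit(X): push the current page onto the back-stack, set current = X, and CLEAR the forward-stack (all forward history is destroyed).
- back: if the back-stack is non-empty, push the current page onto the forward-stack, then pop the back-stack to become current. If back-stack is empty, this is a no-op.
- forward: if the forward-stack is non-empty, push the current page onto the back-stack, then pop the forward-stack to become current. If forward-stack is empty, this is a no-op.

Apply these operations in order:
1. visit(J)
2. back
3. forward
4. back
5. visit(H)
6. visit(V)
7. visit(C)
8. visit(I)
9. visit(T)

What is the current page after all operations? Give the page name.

Answer: T

Derivation:
After 1 (visit(J)): cur=J back=1 fwd=0
After 2 (back): cur=HOME back=0 fwd=1
After 3 (forward): cur=J back=1 fwd=0
After 4 (back): cur=HOME back=0 fwd=1
After 5 (visit(H)): cur=H back=1 fwd=0
After 6 (visit(V)): cur=V back=2 fwd=0
After 7 (visit(C)): cur=C back=3 fwd=0
After 8 (visit(I)): cur=I back=4 fwd=0
After 9 (visit(T)): cur=T back=5 fwd=0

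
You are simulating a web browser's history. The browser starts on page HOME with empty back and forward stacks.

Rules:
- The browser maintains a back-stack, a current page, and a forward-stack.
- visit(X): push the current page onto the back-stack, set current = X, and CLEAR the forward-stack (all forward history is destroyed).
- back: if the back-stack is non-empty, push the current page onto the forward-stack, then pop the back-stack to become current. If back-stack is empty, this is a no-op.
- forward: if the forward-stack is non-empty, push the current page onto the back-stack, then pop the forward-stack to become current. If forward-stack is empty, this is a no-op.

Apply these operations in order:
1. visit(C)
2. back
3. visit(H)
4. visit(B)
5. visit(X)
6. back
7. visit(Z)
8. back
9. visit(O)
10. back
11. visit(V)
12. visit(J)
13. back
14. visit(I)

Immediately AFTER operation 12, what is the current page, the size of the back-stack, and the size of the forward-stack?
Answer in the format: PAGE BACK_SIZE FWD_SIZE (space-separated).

After 1 (visit(C)): cur=C back=1 fwd=0
After 2 (back): cur=HOME back=0 fwd=1
After 3 (visit(H)): cur=H back=1 fwd=0
After 4 (visit(B)): cur=B back=2 fwd=0
After 5 (visit(X)): cur=X back=3 fwd=0
After 6 (back): cur=B back=2 fwd=1
After 7 (visit(Z)): cur=Z back=3 fwd=0
After 8 (back): cur=B back=2 fwd=1
After 9 (visit(O)): cur=O back=3 fwd=0
After 10 (back): cur=B back=2 fwd=1
After 11 (visit(V)): cur=V back=3 fwd=0
After 12 (visit(J)): cur=J back=4 fwd=0

J 4 0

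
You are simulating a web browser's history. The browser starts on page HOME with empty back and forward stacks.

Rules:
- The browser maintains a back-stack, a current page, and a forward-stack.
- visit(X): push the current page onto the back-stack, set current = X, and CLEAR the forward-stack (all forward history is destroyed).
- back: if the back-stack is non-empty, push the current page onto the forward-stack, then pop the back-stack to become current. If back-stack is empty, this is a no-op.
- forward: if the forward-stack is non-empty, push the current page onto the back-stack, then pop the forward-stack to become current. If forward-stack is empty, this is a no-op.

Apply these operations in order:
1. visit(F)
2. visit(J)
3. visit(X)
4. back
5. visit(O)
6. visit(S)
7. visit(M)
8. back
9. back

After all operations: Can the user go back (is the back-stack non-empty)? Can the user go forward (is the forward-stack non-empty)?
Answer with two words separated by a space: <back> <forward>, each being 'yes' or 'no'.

After 1 (visit(F)): cur=F back=1 fwd=0
After 2 (visit(J)): cur=J back=2 fwd=0
After 3 (visit(X)): cur=X back=3 fwd=0
After 4 (back): cur=J back=2 fwd=1
After 5 (visit(O)): cur=O back=3 fwd=0
After 6 (visit(S)): cur=S back=4 fwd=0
After 7 (visit(M)): cur=M back=5 fwd=0
After 8 (back): cur=S back=4 fwd=1
After 9 (back): cur=O back=3 fwd=2

Answer: yes yes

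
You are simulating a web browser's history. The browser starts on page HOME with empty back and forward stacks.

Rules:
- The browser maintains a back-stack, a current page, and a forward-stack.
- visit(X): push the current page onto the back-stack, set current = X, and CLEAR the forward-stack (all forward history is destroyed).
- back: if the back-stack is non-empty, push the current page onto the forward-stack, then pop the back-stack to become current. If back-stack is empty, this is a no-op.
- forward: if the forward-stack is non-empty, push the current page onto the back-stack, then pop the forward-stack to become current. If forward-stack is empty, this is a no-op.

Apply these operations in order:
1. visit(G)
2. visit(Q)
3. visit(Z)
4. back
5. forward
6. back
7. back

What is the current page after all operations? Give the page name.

After 1 (visit(G)): cur=G back=1 fwd=0
After 2 (visit(Q)): cur=Q back=2 fwd=0
After 3 (visit(Z)): cur=Z back=3 fwd=0
After 4 (back): cur=Q back=2 fwd=1
After 5 (forward): cur=Z back=3 fwd=0
After 6 (back): cur=Q back=2 fwd=1
After 7 (back): cur=G back=1 fwd=2

Answer: G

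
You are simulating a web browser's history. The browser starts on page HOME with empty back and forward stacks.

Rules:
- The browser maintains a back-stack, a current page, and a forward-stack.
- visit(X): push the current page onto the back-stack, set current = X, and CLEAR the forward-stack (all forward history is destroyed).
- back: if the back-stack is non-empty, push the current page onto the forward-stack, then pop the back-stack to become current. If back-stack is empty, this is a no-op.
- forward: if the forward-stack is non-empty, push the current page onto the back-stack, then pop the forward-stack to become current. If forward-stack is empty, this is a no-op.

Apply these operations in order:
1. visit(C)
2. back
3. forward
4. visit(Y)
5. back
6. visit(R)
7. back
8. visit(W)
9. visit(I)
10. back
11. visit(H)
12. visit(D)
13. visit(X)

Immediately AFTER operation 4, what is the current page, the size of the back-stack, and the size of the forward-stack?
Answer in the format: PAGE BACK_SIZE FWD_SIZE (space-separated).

After 1 (visit(C)): cur=C back=1 fwd=0
After 2 (back): cur=HOME back=0 fwd=1
After 3 (forward): cur=C back=1 fwd=0
After 4 (visit(Y)): cur=Y back=2 fwd=0

Y 2 0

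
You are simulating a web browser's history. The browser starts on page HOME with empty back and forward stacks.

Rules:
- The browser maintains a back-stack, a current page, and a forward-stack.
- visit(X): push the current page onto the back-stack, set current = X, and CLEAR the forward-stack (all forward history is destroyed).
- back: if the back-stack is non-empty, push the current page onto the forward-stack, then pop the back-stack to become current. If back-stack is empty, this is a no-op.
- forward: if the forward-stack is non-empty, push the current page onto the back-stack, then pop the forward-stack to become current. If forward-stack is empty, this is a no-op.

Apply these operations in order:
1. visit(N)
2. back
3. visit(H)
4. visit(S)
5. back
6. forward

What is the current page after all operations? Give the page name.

After 1 (visit(N)): cur=N back=1 fwd=0
After 2 (back): cur=HOME back=0 fwd=1
After 3 (visit(H)): cur=H back=1 fwd=0
After 4 (visit(S)): cur=S back=2 fwd=0
After 5 (back): cur=H back=1 fwd=1
After 6 (forward): cur=S back=2 fwd=0

Answer: S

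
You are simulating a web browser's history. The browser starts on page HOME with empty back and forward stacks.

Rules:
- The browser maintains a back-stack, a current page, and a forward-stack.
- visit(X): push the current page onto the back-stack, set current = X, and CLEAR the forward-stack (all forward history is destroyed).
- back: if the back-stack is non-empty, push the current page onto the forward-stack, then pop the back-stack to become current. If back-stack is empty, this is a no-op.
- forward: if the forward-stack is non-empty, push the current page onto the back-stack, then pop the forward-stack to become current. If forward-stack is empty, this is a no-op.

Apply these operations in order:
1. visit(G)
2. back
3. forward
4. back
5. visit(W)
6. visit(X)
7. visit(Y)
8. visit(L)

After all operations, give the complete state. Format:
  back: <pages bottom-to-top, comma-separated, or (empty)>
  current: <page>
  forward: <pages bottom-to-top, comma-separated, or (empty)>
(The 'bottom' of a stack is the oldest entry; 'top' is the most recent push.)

After 1 (visit(G)): cur=G back=1 fwd=0
After 2 (back): cur=HOME back=0 fwd=1
After 3 (forward): cur=G back=1 fwd=0
After 4 (back): cur=HOME back=0 fwd=1
After 5 (visit(W)): cur=W back=1 fwd=0
After 6 (visit(X)): cur=X back=2 fwd=0
After 7 (visit(Y)): cur=Y back=3 fwd=0
After 8 (visit(L)): cur=L back=4 fwd=0

Answer: back: HOME,W,X,Y
current: L
forward: (empty)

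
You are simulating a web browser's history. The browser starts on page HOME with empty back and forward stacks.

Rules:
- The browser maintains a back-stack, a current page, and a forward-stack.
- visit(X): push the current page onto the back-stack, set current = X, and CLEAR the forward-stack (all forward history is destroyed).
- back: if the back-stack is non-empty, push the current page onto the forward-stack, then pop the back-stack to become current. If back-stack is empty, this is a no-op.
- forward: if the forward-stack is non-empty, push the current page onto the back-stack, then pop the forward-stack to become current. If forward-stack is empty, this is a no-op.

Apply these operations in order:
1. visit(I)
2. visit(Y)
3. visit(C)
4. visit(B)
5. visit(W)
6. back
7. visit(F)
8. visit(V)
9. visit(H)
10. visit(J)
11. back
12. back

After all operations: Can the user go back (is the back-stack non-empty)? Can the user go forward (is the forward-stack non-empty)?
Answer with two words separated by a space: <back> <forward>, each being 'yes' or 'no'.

After 1 (visit(I)): cur=I back=1 fwd=0
After 2 (visit(Y)): cur=Y back=2 fwd=0
After 3 (visit(C)): cur=C back=3 fwd=0
After 4 (visit(B)): cur=B back=4 fwd=0
After 5 (visit(W)): cur=W back=5 fwd=0
After 6 (back): cur=B back=4 fwd=1
After 7 (visit(F)): cur=F back=5 fwd=0
After 8 (visit(V)): cur=V back=6 fwd=0
After 9 (visit(H)): cur=H back=7 fwd=0
After 10 (visit(J)): cur=J back=8 fwd=0
After 11 (back): cur=H back=7 fwd=1
After 12 (back): cur=V back=6 fwd=2

Answer: yes yes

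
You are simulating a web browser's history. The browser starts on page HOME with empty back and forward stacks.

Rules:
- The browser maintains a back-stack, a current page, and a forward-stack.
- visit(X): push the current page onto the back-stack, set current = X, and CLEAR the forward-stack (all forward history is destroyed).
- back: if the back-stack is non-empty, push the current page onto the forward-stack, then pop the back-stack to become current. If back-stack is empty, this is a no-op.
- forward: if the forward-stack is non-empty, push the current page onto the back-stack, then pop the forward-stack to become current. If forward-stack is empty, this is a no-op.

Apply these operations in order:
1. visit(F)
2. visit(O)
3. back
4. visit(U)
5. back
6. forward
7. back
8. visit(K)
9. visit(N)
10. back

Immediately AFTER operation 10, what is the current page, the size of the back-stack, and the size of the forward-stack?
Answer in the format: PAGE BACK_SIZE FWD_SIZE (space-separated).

After 1 (visit(F)): cur=F back=1 fwd=0
After 2 (visit(O)): cur=O back=2 fwd=0
After 3 (back): cur=F back=1 fwd=1
After 4 (visit(U)): cur=U back=2 fwd=0
After 5 (back): cur=F back=1 fwd=1
After 6 (forward): cur=U back=2 fwd=0
After 7 (back): cur=F back=1 fwd=1
After 8 (visit(K)): cur=K back=2 fwd=0
After 9 (visit(N)): cur=N back=3 fwd=0
After 10 (back): cur=K back=2 fwd=1

K 2 1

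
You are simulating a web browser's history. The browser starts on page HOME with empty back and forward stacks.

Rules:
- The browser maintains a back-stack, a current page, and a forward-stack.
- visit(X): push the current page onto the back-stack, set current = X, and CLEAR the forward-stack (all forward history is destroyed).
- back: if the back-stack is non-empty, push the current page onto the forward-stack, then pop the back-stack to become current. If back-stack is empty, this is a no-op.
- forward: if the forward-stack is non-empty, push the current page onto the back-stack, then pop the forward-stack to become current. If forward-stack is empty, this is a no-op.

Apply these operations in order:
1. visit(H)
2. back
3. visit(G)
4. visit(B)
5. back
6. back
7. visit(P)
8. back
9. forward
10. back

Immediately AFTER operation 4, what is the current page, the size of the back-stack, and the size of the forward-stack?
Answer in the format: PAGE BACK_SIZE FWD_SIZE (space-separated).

After 1 (visit(H)): cur=H back=1 fwd=0
After 2 (back): cur=HOME back=0 fwd=1
After 3 (visit(G)): cur=G back=1 fwd=0
After 4 (visit(B)): cur=B back=2 fwd=0

B 2 0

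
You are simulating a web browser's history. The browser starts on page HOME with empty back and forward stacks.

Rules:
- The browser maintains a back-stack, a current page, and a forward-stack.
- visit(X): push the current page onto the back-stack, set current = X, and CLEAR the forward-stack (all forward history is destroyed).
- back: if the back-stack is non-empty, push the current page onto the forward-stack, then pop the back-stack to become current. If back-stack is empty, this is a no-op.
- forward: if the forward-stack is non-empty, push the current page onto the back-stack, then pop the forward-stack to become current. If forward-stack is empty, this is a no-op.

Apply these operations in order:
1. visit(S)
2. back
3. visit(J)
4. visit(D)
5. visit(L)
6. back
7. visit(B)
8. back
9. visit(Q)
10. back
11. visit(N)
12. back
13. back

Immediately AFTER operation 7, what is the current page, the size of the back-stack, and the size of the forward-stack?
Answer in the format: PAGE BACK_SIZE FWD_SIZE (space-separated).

After 1 (visit(S)): cur=S back=1 fwd=0
After 2 (back): cur=HOME back=0 fwd=1
After 3 (visit(J)): cur=J back=1 fwd=0
After 4 (visit(D)): cur=D back=2 fwd=0
After 5 (visit(L)): cur=L back=3 fwd=0
After 6 (back): cur=D back=2 fwd=1
After 7 (visit(B)): cur=B back=3 fwd=0

B 3 0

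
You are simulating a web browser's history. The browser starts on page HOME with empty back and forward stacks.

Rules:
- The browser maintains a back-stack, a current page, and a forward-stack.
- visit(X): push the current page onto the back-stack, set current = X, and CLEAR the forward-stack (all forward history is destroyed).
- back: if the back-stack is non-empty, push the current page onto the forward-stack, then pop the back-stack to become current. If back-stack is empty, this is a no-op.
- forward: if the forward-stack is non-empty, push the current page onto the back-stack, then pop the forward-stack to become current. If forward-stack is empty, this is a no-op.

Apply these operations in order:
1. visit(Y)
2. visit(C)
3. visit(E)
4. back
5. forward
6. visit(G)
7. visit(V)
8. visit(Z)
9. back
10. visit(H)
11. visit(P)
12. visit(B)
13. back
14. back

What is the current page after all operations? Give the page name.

Answer: H

Derivation:
After 1 (visit(Y)): cur=Y back=1 fwd=0
After 2 (visit(C)): cur=C back=2 fwd=0
After 3 (visit(E)): cur=E back=3 fwd=0
After 4 (back): cur=C back=2 fwd=1
After 5 (forward): cur=E back=3 fwd=0
After 6 (visit(G)): cur=G back=4 fwd=0
After 7 (visit(V)): cur=V back=5 fwd=0
After 8 (visit(Z)): cur=Z back=6 fwd=0
After 9 (back): cur=V back=5 fwd=1
After 10 (visit(H)): cur=H back=6 fwd=0
After 11 (visit(P)): cur=P back=7 fwd=0
After 12 (visit(B)): cur=B back=8 fwd=0
After 13 (back): cur=P back=7 fwd=1
After 14 (back): cur=H back=6 fwd=2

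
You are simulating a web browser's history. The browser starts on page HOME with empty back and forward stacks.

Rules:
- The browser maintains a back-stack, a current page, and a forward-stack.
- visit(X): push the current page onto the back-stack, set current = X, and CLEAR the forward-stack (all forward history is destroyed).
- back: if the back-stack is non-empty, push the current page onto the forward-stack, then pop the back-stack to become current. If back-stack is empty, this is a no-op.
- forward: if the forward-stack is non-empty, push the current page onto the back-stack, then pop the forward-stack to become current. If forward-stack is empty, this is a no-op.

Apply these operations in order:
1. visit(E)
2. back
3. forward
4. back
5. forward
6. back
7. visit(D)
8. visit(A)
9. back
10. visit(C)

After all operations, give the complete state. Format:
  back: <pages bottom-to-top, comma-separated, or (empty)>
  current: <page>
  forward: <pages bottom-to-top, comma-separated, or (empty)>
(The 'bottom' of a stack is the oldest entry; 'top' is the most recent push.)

After 1 (visit(E)): cur=E back=1 fwd=0
After 2 (back): cur=HOME back=0 fwd=1
After 3 (forward): cur=E back=1 fwd=0
After 4 (back): cur=HOME back=0 fwd=1
After 5 (forward): cur=E back=1 fwd=0
After 6 (back): cur=HOME back=0 fwd=1
After 7 (visit(D)): cur=D back=1 fwd=0
After 8 (visit(A)): cur=A back=2 fwd=0
After 9 (back): cur=D back=1 fwd=1
After 10 (visit(C)): cur=C back=2 fwd=0

Answer: back: HOME,D
current: C
forward: (empty)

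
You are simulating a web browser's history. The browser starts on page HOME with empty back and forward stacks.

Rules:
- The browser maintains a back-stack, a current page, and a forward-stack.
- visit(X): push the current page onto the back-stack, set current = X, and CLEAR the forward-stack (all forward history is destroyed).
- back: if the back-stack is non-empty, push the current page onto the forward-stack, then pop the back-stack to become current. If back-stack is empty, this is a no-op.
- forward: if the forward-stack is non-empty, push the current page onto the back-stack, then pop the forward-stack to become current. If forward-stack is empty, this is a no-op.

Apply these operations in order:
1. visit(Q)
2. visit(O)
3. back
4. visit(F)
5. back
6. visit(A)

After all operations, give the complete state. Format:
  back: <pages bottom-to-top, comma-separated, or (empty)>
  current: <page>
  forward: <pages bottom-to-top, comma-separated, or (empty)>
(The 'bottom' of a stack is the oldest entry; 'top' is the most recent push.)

After 1 (visit(Q)): cur=Q back=1 fwd=0
After 2 (visit(O)): cur=O back=2 fwd=0
After 3 (back): cur=Q back=1 fwd=1
After 4 (visit(F)): cur=F back=2 fwd=0
After 5 (back): cur=Q back=1 fwd=1
After 6 (visit(A)): cur=A back=2 fwd=0

Answer: back: HOME,Q
current: A
forward: (empty)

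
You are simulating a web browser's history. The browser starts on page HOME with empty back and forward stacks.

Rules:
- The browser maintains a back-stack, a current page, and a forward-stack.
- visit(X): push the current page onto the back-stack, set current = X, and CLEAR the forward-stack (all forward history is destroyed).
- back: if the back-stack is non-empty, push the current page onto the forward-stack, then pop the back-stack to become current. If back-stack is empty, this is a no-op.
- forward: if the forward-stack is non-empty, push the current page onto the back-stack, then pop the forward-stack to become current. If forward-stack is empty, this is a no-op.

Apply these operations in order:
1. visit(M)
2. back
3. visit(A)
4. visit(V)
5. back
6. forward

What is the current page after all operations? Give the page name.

After 1 (visit(M)): cur=M back=1 fwd=0
After 2 (back): cur=HOME back=0 fwd=1
After 3 (visit(A)): cur=A back=1 fwd=0
After 4 (visit(V)): cur=V back=2 fwd=0
After 5 (back): cur=A back=1 fwd=1
After 6 (forward): cur=V back=2 fwd=0

Answer: V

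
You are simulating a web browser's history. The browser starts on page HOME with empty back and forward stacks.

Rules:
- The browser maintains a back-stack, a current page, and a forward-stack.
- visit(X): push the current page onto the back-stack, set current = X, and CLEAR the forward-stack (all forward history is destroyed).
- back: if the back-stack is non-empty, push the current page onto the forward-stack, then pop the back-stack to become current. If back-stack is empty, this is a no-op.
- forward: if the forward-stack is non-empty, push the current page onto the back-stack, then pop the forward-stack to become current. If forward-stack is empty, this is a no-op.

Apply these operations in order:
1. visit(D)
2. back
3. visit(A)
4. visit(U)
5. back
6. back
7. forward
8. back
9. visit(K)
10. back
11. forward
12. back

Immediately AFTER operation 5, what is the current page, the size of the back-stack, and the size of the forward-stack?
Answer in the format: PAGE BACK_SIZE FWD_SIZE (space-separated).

After 1 (visit(D)): cur=D back=1 fwd=0
After 2 (back): cur=HOME back=0 fwd=1
After 3 (visit(A)): cur=A back=1 fwd=0
After 4 (visit(U)): cur=U back=2 fwd=0
After 5 (back): cur=A back=1 fwd=1

A 1 1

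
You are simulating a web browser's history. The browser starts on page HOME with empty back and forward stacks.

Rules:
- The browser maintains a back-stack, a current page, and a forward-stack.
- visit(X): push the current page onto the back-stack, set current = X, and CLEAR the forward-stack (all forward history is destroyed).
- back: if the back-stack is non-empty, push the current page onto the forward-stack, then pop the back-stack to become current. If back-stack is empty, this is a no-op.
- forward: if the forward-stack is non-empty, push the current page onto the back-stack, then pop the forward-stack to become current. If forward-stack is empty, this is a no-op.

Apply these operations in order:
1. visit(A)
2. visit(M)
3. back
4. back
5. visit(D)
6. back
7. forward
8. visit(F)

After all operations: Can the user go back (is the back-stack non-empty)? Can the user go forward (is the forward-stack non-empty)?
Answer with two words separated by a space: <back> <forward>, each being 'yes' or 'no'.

After 1 (visit(A)): cur=A back=1 fwd=0
After 2 (visit(M)): cur=M back=2 fwd=0
After 3 (back): cur=A back=1 fwd=1
After 4 (back): cur=HOME back=0 fwd=2
After 5 (visit(D)): cur=D back=1 fwd=0
After 6 (back): cur=HOME back=0 fwd=1
After 7 (forward): cur=D back=1 fwd=0
After 8 (visit(F)): cur=F back=2 fwd=0

Answer: yes no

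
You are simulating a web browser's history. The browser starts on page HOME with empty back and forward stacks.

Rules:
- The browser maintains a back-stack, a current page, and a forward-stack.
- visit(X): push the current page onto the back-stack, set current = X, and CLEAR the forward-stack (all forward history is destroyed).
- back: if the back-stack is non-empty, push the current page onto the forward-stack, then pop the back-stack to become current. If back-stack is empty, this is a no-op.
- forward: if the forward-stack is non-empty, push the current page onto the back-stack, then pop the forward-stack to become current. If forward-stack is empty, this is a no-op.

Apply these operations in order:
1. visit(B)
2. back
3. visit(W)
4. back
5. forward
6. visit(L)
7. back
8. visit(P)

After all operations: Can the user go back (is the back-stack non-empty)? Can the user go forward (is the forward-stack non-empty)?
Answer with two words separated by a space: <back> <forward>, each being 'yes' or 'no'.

Answer: yes no

Derivation:
After 1 (visit(B)): cur=B back=1 fwd=0
After 2 (back): cur=HOME back=0 fwd=1
After 3 (visit(W)): cur=W back=1 fwd=0
After 4 (back): cur=HOME back=0 fwd=1
After 5 (forward): cur=W back=1 fwd=0
After 6 (visit(L)): cur=L back=2 fwd=0
After 7 (back): cur=W back=1 fwd=1
After 8 (visit(P)): cur=P back=2 fwd=0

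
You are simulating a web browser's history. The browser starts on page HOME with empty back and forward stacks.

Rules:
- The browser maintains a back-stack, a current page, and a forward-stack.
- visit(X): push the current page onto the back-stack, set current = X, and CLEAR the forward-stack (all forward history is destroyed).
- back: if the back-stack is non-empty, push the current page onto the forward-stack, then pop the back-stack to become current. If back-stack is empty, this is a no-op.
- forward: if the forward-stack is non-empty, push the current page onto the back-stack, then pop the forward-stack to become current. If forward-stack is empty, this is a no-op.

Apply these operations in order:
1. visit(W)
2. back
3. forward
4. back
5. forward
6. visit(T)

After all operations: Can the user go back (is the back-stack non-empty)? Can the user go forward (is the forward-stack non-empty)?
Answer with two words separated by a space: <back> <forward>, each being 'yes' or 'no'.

After 1 (visit(W)): cur=W back=1 fwd=0
After 2 (back): cur=HOME back=0 fwd=1
After 3 (forward): cur=W back=1 fwd=0
After 4 (back): cur=HOME back=0 fwd=1
After 5 (forward): cur=W back=1 fwd=0
After 6 (visit(T)): cur=T back=2 fwd=0

Answer: yes no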